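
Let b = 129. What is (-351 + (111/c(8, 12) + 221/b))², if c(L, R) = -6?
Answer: 9003922321/66564 ≈ 1.3527e+5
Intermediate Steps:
(-351 + (111/c(8, 12) + 221/b))² = (-351 + (111/(-6) + 221/129))² = (-351 + (111*(-⅙) + 221*(1/129)))² = (-351 + (-37/2 + 221/129))² = (-351 - 4331/258)² = (-94889/258)² = 9003922321/66564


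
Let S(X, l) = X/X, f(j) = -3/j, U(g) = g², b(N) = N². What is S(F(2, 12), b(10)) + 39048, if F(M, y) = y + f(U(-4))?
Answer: 39049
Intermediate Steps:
F(M, y) = -3/16 + y (F(M, y) = y - 3/((-4)²) = y - 3/16 = -3/16 + y)
S(X, l) = 1
S(F(2, 12), b(10)) + 39048 = 1 + 39048 = 39049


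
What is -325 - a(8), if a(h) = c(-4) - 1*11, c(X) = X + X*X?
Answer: -326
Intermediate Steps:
c(X) = X + X**2
a(h) = 1 (a(h) = -4*(1 - 4) - 1*11 = -4*(-3) - 11 = 12 - 11 = 1)
-325 - a(8) = -325 - 1*1 = -325 - 1 = -326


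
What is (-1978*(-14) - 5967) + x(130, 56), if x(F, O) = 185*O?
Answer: 32085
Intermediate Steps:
(-1978*(-14) - 5967) + x(130, 56) = (-1978*(-14) - 5967) + 185*56 = (27692 - 5967) + 10360 = 21725 + 10360 = 32085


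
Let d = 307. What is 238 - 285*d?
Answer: -87257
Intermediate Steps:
238 - 285*d = 238 - 285*307 = 238 - 87495 = -87257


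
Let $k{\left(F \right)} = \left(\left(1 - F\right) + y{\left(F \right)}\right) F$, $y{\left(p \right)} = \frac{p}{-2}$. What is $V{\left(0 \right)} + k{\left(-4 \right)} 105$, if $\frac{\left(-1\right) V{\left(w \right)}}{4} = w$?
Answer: $-2940$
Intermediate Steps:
$y{\left(p \right)} = - \frac{p}{2}$ ($y{\left(p \right)} = p \left(- \frac{1}{2}\right) = - \frac{p}{2}$)
$V{\left(w \right)} = - 4 w$
$k{\left(F \right)} = F \left(1 - \frac{3 F}{2}\right)$ ($k{\left(F \right)} = \left(\left(1 - F\right) - \frac{F}{2}\right) F = \left(1 - \frac{3 F}{2}\right) F = F \left(1 - \frac{3 F}{2}\right)$)
$V{\left(0 \right)} + k{\left(-4 \right)} 105 = \left(-4\right) 0 + \frac{1}{2} \left(-4\right) \left(2 - -12\right) 105 = 0 + \frac{1}{2} \left(-4\right) \left(2 + 12\right) 105 = 0 + \frac{1}{2} \left(-4\right) 14 \cdot 105 = 0 - 2940 = -2940$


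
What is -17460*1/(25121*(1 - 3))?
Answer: 8730/25121 ≈ 0.34752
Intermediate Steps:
-17460*1/(25121*(1 - 3)) = -17460/(25121*(-2)) = -17460/(-50242) = -17460*(-1/50242) = 8730/25121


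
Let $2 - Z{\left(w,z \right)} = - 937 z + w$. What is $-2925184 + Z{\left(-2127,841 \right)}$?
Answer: $-2135038$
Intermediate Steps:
$Z{\left(w,z \right)} = 2 - w + 937 z$ ($Z{\left(w,z \right)} = 2 - \left(- 937 z + w\right) = 2 - \left(w - 937 z\right) = 2 - w + 937 z$)
$-2925184 + Z{\left(-2127,841 \right)} = -2925184 + \left(2 - -2127 + 937 \cdot 841\right) = -2925184 + \left(2 + 2127 + 788017\right) = -2925184 + 790146 = -2135038$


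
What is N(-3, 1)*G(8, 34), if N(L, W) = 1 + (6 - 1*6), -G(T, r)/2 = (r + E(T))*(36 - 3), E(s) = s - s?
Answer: -2244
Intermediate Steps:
E(s) = 0
G(T, r) = -66*r (G(T, r) = -2*(r + 0)*(36 - 3) = -2*r*33 = -66*r)
N(L, W) = 1 (N(L, W) = 1 + (6 - 6) = 1 + 0 = 1)
N(-3, 1)*G(8, 34) = 1*(-66*34) = 1*(-2244) = -2244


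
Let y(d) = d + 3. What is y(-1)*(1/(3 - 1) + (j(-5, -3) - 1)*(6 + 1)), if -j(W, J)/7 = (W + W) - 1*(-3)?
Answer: 673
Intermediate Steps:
j(W, J) = -21 - 14*W (j(W, J) = -7*((W + W) - 1*(-3)) = -7*(2*W + 3) = -7*(3 + 2*W) = -21 - 14*W)
y(d) = 3 + d
y(-1)*(1/(3 - 1) + (j(-5, -3) - 1)*(6 + 1)) = (3 - 1)*(1/(3 - 1) + ((-21 - 14*(-5)) - 1)*(6 + 1)) = 2*(1/2 + ((-21 + 70) - 1)*7) = 2*(1/2 + (49 - 1)*7) = 2*(1/2 + 48*7) = 2*(1/2 + 336) = 2*(673/2) = 673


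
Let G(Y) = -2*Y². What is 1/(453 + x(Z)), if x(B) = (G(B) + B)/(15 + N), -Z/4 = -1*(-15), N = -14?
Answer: -1/6807 ≈ -0.00014691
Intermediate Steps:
Z = -60 (Z = -(-4)*(-15) = -4*15 = -60)
x(B) = B - 2*B² (x(B) = (-2*B² + B)/(15 - 14) = (B - 2*B²)/1 = (B - 2*B²)*1 = B - 2*B²)
1/(453 + x(Z)) = 1/(453 - 60*(1 - 2*(-60))) = 1/(453 - 60*(1 + 120)) = 1/(453 - 60*121) = 1/(453 - 7260) = 1/(-6807) = -1/6807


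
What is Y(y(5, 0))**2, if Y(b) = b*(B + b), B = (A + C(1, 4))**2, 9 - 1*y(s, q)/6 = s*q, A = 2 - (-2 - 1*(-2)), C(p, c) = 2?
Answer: 14288400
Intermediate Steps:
A = 2 (A = 2 - (-2 + 2) = 2 - 1*0 = 2 + 0 = 2)
y(s, q) = 54 - 6*q*s (y(s, q) = 54 - 6*s*q = 54 - 6*q*s)
B = 16 (B = (2 + 2)**2 = 4**2 = 16)
Y(b) = b*(16 + b)
Y(y(5, 0))**2 = ((54 - 6*0*5)*(16 + (54 - 6*0*5)))**2 = ((54 + 0)*(16 + (54 + 0)))**2 = (54*(16 + 54))**2 = (54*70)**2 = 3780**2 = 14288400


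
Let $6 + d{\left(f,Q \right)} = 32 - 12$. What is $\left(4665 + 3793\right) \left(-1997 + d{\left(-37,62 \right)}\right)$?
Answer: $-16772214$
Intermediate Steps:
$d{\left(f,Q \right)} = 14$ ($d{\left(f,Q \right)} = -6 + \left(32 - 12\right) = -6 + 20 = 14$)
$\left(4665 + 3793\right) \left(-1997 + d{\left(-37,62 \right)}\right) = \left(4665 + 3793\right) \left(-1997 + 14\right) = 8458 \left(-1983\right) = -16772214$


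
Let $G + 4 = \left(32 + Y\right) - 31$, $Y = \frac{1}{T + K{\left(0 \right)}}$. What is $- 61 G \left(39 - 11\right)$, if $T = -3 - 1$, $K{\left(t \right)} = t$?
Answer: $5551$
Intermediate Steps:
$T = -4$ ($T = -3 - 1 = -4$)
$Y = - \frac{1}{4}$ ($Y = \frac{1}{-4 + 0} = \frac{1}{-4} = - \frac{1}{4} \approx -0.25$)
$G = - \frac{13}{4}$ ($G = -4 + \left(\left(32 - \frac{1}{4}\right) - 31\right) = -4 + \left(\frac{127}{4} - 31\right) = -4 + \frac{3}{4} = - \frac{13}{4} \approx -3.25$)
$- 61 G \left(39 - 11\right) = \left(-61\right) \left(- \frac{13}{4}\right) \left(39 - 11\right) = \frac{793 \left(39 - 11\right)}{4} = \frac{793}{4} \cdot 28 = 5551$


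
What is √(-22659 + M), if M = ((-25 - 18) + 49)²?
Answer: I*√22623 ≈ 150.41*I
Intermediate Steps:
M = 36 (M = (-43 + 49)² = 6² = 36)
√(-22659 + M) = √(-22659 + 36) = √(-22623) = I*√22623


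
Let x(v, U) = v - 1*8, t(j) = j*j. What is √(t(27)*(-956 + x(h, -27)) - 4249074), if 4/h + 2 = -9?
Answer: 71*I*√118866/11 ≈ 2225.3*I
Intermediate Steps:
h = -4/11 (h = 4/(-2 - 9) = 4/(-11) = 4*(-1/11) = -4/11 ≈ -0.36364)
t(j) = j²
x(v, U) = -8 + v (x(v, U) = v - 8 = -8 + v)
√(t(27)*(-956 + x(h, -27)) - 4249074) = √(27²*(-956 + (-8 - 4/11)) - 4249074) = √(729*(-956 - 92/11) - 4249074) = √(729*(-10608/11) - 4249074) = √(-7733232/11 - 4249074) = √(-54473046/11) = 71*I*√118866/11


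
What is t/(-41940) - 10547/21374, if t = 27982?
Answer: -130053556/112053195 ≈ -1.1606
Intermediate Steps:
t/(-41940) - 10547/21374 = 27982/(-41940) - 10547/21374 = 27982*(-1/41940) - 10547*1/21374 = -13991/20970 - 10547/21374 = -130053556/112053195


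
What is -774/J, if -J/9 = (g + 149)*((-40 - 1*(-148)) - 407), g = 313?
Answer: -43/69069 ≈ -0.00062257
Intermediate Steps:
J = 1243242 (J = -9*(313 + 149)*((-40 - 1*(-148)) - 407) = -4158*((-40 + 148) - 407) = -4158*(108 - 407) = -4158*(-299) = -9*(-138138) = 1243242)
-774/J = -774/1243242 = -774*1/1243242 = -43/69069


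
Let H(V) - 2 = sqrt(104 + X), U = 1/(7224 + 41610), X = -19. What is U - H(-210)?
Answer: -97667/48834 - sqrt(85) ≈ -11.220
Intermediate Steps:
U = 1/48834 ≈ 2.0478e-5
H(V) = 2 + sqrt(85) (H(V) = 2 + sqrt(104 - 19) = 2 + sqrt(85))
U - H(-210) = 1/48834 - (2 + sqrt(85)) = 1/48834 + (-2 - sqrt(85)) = -97667/48834 - sqrt(85)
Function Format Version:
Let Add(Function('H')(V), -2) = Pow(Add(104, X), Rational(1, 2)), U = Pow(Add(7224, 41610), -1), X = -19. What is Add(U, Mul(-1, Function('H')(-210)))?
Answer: Add(Rational(-97667, 48834), Mul(-1, Pow(85, Rational(1, 2)))) ≈ -11.220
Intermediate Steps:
U = Rational(1, 48834) (U = Pow(48834, -1) = Rational(1, 48834) ≈ 2.0478e-5)
Function('H')(V) = Add(2, Pow(85, Rational(1, 2))) (Function('H')(V) = Add(2, Pow(Add(104, -19), Rational(1, 2))) = Add(2, Pow(85, Rational(1, 2))))
Add(U, Mul(-1, Function('H')(-210))) = Add(Rational(1, 48834), Mul(-1, Add(2, Pow(85, Rational(1, 2))))) = Add(Rational(1, 48834), Add(-2, Mul(-1, Pow(85, Rational(1, 2))))) = Add(Rational(-97667, 48834), Mul(-1, Pow(85, Rational(1, 2))))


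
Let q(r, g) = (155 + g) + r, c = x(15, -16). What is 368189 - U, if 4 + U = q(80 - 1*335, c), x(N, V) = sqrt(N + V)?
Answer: 368293 - I ≈ 3.6829e+5 - 1.0*I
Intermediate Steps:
c = I (c = sqrt(15 - 16) = sqrt(-1) = I ≈ 1.0*I)
q(r, g) = 155 + g + r
U = -104 + I (U = -4 + (155 + I + (80 - 1*335)) = -4 + (155 + I + (80 - 335)) = -4 + (155 + I - 255) = -4 + (-100 + I) = -104 + I ≈ -104.0 + 1.0*I)
368189 - U = 368189 - (-104 + I) = 368189 + (104 - I) = 368293 - I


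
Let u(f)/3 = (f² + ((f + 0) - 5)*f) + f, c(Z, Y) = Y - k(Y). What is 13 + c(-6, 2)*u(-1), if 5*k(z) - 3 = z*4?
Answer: 47/5 ≈ 9.4000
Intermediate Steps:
k(z) = ⅗ + 4*z/5 (k(z) = ⅗ + (z*4)/5 = ⅗ + (4*z)/5 = ⅗ + 4*z/5)
c(Z, Y) = -⅗ + Y/5 (c(Z, Y) = Y - (⅗ + 4*Y/5) = Y + (-⅗ - 4*Y/5) = -⅗ + Y/5)
u(f) = 3*f + 3*f² + 3*f*(-5 + f) (u(f) = 3*((f² + ((f + 0) - 5)*f) + f) = 3*((f² + (f - 5)*f) + f) = 3*((f² + (-5 + f)*f) + f) = 3*((f² + f*(-5 + f)) + f) = 3*(f + f² + f*(-5 + f)) = 3*f + 3*f² + 3*f*(-5 + f))
13 + c(-6, 2)*u(-1) = 13 + (-⅗ + (⅕)*2)*(6*(-1)*(-2 - 1)) = 13 + (-⅗ + ⅖)*(6*(-1)*(-3)) = 13 - ⅕*18 = 13 - 18/5 = 47/5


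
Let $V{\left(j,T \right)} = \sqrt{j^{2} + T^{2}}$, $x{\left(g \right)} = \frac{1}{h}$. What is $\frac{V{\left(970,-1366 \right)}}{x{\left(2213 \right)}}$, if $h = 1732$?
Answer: $3464 \sqrt{701714} \approx 2.9017 \cdot 10^{6}$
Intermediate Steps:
$x{\left(g \right)} = \frac{1}{1732}$
$V{\left(j,T \right)} = \sqrt{T^{2} + j^{2}}$
$\frac{V{\left(970,-1366 \right)}}{x{\left(2213 \right)}} = \sqrt{\left(-1366\right)^{2} + 970^{2}} \frac{1}{\frac{1}{1732}} = \sqrt{1865956 + 940900} \cdot 1732 = \sqrt{2806856} \cdot 1732 = 2 \sqrt{701714} \cdot 1732 = 3464 \sqrt{701714}$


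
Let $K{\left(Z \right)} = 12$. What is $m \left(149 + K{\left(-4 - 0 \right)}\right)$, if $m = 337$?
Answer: $54257$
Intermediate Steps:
$m \left(149 + K{\left(-4 - 0 \right)}\right) = 337 \left(149 + 12\right) = 337 \cdot 161 = 54257$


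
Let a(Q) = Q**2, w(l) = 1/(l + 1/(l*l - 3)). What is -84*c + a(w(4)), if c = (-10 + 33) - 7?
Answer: -3775127/2809 ≈ -1343.9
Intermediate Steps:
c = 16 (c = 23 - 7 = 16)
w(l) = 1/(l + 1/(-3 + l**2)) (w(l) = 1/(l + 1/(l**2 - 3)) = 1/(l + 1/(-3 + l**2)))
-84*c + a(w(4)) = -84*16 + ((-3 + 4**2)/(1 + 4**3 - 3*4))**2 = -1344 + ((-3 + 16)/(1 + 64 - 12))**2 = -1344 + (13/53)**2 = -1344 + 169/2809 = -3775127/2809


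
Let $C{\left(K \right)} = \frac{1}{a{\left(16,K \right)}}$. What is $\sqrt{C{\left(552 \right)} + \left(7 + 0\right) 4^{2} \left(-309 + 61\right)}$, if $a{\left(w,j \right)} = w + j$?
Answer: $\frac{i \sqrt{2240300914}}{284} \approx 166.66 i$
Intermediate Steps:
$a{\left(w,j \right)} = j + w$
$C{\left(K \right)} = \frac{1}{16 + K}$ ($C{\left(K \right)} = \frac{1}{K + 16} = \frac{1}{16 + K}$)
$\sqrt{C{\left(552 \right)} + \left(7 + 0\right) 4^{2} \left(-309 + 61\right)} = \sqrt{\frac{1}{16 + 552} + \left(7 + 0\right) 4^{2} \left(-309 + 61\right)} = \sqrt{\frac{1}{568} + 7 \cdot 16 \left(-248\right)} = \sqrt{\frac{1}{568} + 112 \left(-248\right)} = \sqrt{\frac{1}{568} - 27776} = \sqrt{- \frac{15776767}{568}} = \frac{i \sqrt{2240300914}}{284}$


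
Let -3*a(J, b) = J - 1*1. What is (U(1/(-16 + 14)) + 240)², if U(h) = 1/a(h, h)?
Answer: 58564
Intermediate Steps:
a(J, b) = ⅓ - J/3 (a(J, b) = -(J - 1*1)/3 = -(J - 1)/3 = -(-1 + J)/3 = ⅓ - J/3)
U(h) = 1/(⅓ - h/3)
(U(1/(-16 + 14)) + 240)² = (-3/(-1 + 1/(-16 + 14)) + 240)² = (-3/(-1 + 1/(-2)) + 240)² = (-3/(-1 - ½) + 240)² = (-3/(-3/2) + 240)² = (-3*(-⅔) + 240)² = (2 + 240)² = 242² = 58564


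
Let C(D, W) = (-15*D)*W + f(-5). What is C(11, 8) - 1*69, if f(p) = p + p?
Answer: -1399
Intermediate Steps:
f(p) = 2*p
C(D, W) = -10 - 15*D*W (C(D, W) = (-15*D)*W + 2*(-5) = -15*D*W - 10 = -10 - 15*D*W)
C(11, 8) - 1*69 = (-10 - 15*11*8) - 1*69 = (-10 - 1320) - 69 = -1330 - 69 = -1399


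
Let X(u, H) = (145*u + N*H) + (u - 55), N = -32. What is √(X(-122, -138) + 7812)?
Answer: I*√5639 ≈ 75.093*I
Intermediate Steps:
X(u, H) = -55 - 32*H + 146*u (X(u, H) = (145*u - 32*H) + (u - 55) = (-32*H + 145*u) + (-55 + u) = -55 - 32*H + 146*u)
√(X(-122, -138) + 7812) = √((-55 - 32*(-138) + 146*(-122)) + 7812) = √((-55 + 4416 - 17812) + 7812) = √(-13451 + 7812) = √(-5639) = I*√5639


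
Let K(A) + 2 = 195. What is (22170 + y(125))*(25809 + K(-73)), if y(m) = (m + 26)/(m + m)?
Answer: 72060005651/125 ≈ 5.7648e+8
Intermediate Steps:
K(A) = 193 (K(A) = -2 + 195 = 193)
y(m) = (26 + m)/(2*m) (y(m) = (26 + m)/((2*m)) = (26 + m)*(1/(2*m)) = (26 + m)/(2*m))
(22170 + y(125))*(25809 + K(-73)) = (22170 + (1/2)*(26 + 125)/125)*(25809 + 193) = (22170 + (1/2)*(1/125)*151)*26002 = (22170 + 151/250)*26002 = (5542651/250)*26002 = 72060005651/125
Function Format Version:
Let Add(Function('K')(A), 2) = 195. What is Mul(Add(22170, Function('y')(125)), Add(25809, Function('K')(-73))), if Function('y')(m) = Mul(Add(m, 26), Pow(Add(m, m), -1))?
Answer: Rational(72060005651, 125) ≈ 5.7648e+8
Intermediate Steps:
Function('K')(A) = 193 (Function('K')(A) = Add(-2, 195) = 193)
Function('y')(m) = Mul(Rational(1, 2), Pow(m, -1), Add(26, m)) (Function('y')(m) = Mul(Add(26, m), Pow(Mul(2, m), -1)) = Mul(Add(26, m), Mul(Rational(1, 2), Pow(m, -1))) = Mul(Rational(1, 2), Pow(m, -1), Add(26, m)))
Mul(Add(22170, Function('y')(125)), Add(25809, Function('K')(-73))) = Mul(Add(22170, Mul(Rational(1, 2), Pow(125, -1), Add(26, 125))), Add(25809, 193)) = Mul(Add(22170, Mul(Rational(1, 2), Rational(1, 125), 151)), 26002) = Mul(Add(22170, Rational(151, 250)), 26002) = Mul(Rational(5542651, 250), 26002) = Rational(72060005651, 125)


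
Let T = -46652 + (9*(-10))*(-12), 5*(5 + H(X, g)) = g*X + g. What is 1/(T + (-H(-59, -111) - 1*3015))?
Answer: -5/249348 ≈ -2.0052e-5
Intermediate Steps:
H(X, g) = -5 + g/5 + X*g/5 (H(X, g) = -5 + (g*X + g)/5 = -5 + (X*g + g)/5 = -5 + (g + X*g)/5 = -5 + (g/5 + X*g/5) = -5 + g/5 + X*g/5)
T = -45572 (T = -46652 - 90*(-12) = -46652 + 1080 = -45572)
1/(T + (-H(-59, -111) - 1*3015)) = 1/(-45572 + (-(-5 + (⅕)*(-111) + (⅕)*(-59)*(-111)) - 1*3015)) = 1/(-45572 + (-(-5 - 111/5 + 6549/5) - 3015)) = 1/(-45572 + (-1*6413/5 - 3015)) = 1/(-45572 + (-6413/5 - 3015)) = 1/(-45572 - 21488/5) = 1/(-249348/5) = -5/249348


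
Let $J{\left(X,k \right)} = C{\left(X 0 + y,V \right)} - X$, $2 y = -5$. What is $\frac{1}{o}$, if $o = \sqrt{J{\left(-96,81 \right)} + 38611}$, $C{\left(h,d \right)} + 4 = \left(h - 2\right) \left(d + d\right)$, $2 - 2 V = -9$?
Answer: $\frac{\sqrt{154614}}{77307} \approx 0.0050863$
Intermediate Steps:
$y = - \frac{5}{2}$ ($y = \frac{1}{2} \left(-5\right) = - \frac{5}{2} \approx -2.5$)
$V = \frac{11}{2}$ ($V = 1 - - \frac{9}{2} = 1 + \frac{9}{2} = \frac{11}{2} \approx 5.5$)
$C{\left(h,d \right)} = -4 + 2 d \left(-2 + h\right)$ ($C{\left(h,d \right)} = -4 + \left(h - 2\right) \left(d + d\right) = -4 + \left(-2 + h\right) 2 d = -4 + 2 d \left(-2 + h\right)$)
$J{\left(X,k \right)} = - \frac{107}{2} - X$ ($J{\left(X,k \right)} = \left(-4 - 22 + 2 \cdot \frac{11}{2} \left(X 0 - \frac{5}{2}\right)\right) - X = \left(-4 - 22 + 2 \cdot \frac{11}{2} \left(0 - \frac{5}{2}\right)\right) - X = \left(-4 - 22 + 2 \cdot \frac{11}{2} \left(- \frac{5}{2}\right)\right) - X = \left(-4 - 22 - \frac{55}{2}\right) - X = - \frac{107}{2} - X$)
$o = \frac{\sqrt{154614}}{2}$ ($o = \sqrt{\left(- \frac{107}{2} - -96\right) + 38611} = \sqrt{\left(- \frac{107}{2} + 96\right) + 38611} = \sqrt{\frac{85}{2} + 38611} = \sqrt{\frac{77307}{2}} = \frac{\sqrt{154614}}{2} \approx 196.6$)
$\frac{1}{o} = \frac{1}{\frac{1}{2} \sqrt{154614}} = \frac{\sqrt{154614}}{77307}$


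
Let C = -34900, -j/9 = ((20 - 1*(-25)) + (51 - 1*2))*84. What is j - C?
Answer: -36164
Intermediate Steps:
j = -71064 (j = -9*((20 - 1*(-25)) + (51 - 1*2))*84 = -9*((20 + 25) + (51 - 2))*84 = -9*(45 + 49)*84 = -846*84 = -9*7896 = -71064)
j - C = -71064 - 1*(-34900) = -71064 + 34900 = -36164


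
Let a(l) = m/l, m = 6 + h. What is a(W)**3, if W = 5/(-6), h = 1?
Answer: -74088/125 ≈ -592.70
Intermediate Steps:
W = -5/6 (W = 5*(-1/6) = -5/6 ≈ -0.83333)
m = 7 (m = 6 + 1 = 7)
a(l) = 7/l
a(W)**3 = (7/(-5/6))**3 = (7*(-6/5))**3 = (-42/5)**3 = -74088/125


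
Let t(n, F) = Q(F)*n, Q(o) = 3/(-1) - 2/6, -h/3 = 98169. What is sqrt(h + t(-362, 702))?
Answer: I*sqrt(2639703)/3 ≈ 541.57*I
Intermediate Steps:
h = -294507 (h = -3*98169 = -294507)
Q(o) = -10/3 (Q(o) = 3*(-1) - 2*1/6 = -3 - 1/3 = -10/3)
t(n, F) = -10*n/3
sqrt(h + t(-362, 702)) = sqrt(-294507 - 10/3*(-362)) = sqrt(-294507 + 3620/3) = sqrt(-879901/3) = I*sqrt(2639703)/3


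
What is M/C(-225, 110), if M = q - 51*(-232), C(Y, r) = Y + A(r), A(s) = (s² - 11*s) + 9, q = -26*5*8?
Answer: 5396/5337 ≈ 1.0111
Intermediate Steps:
q = -1040 (q = -130*8 = -1040)
A(s) = 9 + s² - 11*s
C(Y, r) = 9 + Y + r² - 11*r (C(Y, r) = Y + (9 + r² - 11*r) = 9 + Y + r² - 11*r)
M = 10792 (M = -1040 - 51*(-232) = -1040 - 1*(-11832) = -1040 + 11832 = 10792)
M/C(-225, 110) = 10792/(9 - 225 + 110² - 11*110) = 10792/(9 - 225 + 12100 - 1210) = 10792/10674 = 10792*(1/10674) = 5396/5337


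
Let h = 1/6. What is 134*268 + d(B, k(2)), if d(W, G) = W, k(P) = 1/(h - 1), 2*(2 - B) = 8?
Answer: 35910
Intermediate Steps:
h = ⅙ ≈ 0.16667
B = -2 (B = 2 - ½*8 = 2 - 4 = -2)
k(P) = -6/5 (k(P) = 1/(⅙ - 1) = 1/(-⅚) = -6/5)
134*268 + d(B, k(2)) = 134*268 - 2 = 35912 - 2 = 35910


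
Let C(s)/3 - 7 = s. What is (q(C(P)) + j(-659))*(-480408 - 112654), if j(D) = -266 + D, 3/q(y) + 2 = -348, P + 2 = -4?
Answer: 96002800843/175 ≈ 5.4859e+8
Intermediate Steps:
P = -6 (P = -2 - 4 = -6)
C(s) = 21 + 3*s
q(y) = -3/350 (q(y) = 3/(-2 - 348) = 3/(-350) = 3*(-1/350) = -3/350)
(q(C(P)) + j(-659))*(-480408 - 112654) = (-3/350 + (-266 - 659))*(-480408 - 112654) = (-3/350 - 925)*(-593062) = -323753/350*(-593062) = 96002800843/175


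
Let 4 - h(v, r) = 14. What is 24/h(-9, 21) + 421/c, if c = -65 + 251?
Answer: -127/930 ≈ -0.13656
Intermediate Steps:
c = 186
h(v, r) = -10 (h(v, r) = 4 - 1*14 = 4 - 14 = -10)
24/h(-9, 21) + 421/c = 24/(-10) + 421/186 = 24*(-⅒) + 421*(1/186) = -12/5 + 421/186 = -127/930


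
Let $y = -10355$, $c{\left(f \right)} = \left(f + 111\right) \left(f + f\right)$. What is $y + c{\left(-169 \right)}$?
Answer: $9249$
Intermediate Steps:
$c{\left(f \right)} = 2 f \left(111 + f\right)$ ($c{\left(f \right)} = \left(111 + f\right) 2 f = 2 f \left(111 + f\right)$)
$y + c{\left(-169 \right)} = -10355 + 2 \left(-169\right) \left(111 - 169\right) = -10355 + 2 \left(-169\right) \left(-58\right) = -10355 + 19604 = 9249$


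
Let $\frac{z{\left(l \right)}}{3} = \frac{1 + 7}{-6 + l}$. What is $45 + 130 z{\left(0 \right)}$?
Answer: $-475$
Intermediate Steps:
$z{\left(l \right)} = \frac{24}{-6 + l}$ ($z{\left(l \right)} = 3 \frac{1 + 7}{-6 + l} = 3 \frac{8}{-6 + l} = \frac{24}{-6 + l}$)
$45 + 130 z{\left(0 \right)} = 45 + 130 \frac{24}{-6 + 0} = 45 + 130 \frac{24}{-6} = 45 + 130 \cdot 24 \left(- \frac{1}{6}\right) = 45 + 130 \left(-4\right) = 45 - 520 = -475$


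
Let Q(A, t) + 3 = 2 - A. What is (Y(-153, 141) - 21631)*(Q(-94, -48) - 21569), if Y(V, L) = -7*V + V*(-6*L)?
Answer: -2338263928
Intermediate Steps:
Q(A, t) = -1 - A (Q(A, t) = -3 + (2 - A) = -1 - A)
Y(V, L) = -7*V - 6*L*V
(Y(-153, 141) - 21631)*(Q(-94, -48) - 21569) = (-1*(-153)*(7 + 6*141) - 21631)*((-1 - 1*(-94)) - 21569) = (-1*(-153)*(7 + 846) - 21631)*((-1 + 94) - 21569) = (-1*(-153)*853 - 21631)*(93 - 21569) = (130509 - 21631)*(-21476) = 108878*(-21476) = -2338263928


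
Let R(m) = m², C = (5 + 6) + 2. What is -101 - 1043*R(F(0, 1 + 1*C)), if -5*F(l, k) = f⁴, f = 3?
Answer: -6845648/25 ≈ -2.7383e+5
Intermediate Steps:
C = 13 (C = 11 + 2 = 13)
F(l, k) = -81/5 (F(l, k) = -⅕*3⁴ = -⅕*81 = -81/5)
-101 - 1043*R(F(0, 1 + 1*C)) = -101 - 1043*(-81/5)² = -101 - 1043*6561/25 = -101 - 6843123/25 = -6845648/25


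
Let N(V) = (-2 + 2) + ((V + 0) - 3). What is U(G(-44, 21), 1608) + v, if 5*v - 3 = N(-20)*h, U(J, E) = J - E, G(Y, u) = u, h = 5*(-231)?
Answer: 18633/5 ≈ 3726.6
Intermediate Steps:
N(V) = -3 + V (N(V) = 0 + (V - 3) = 0 + (-3 + V) = -3 + V)
h = -1155
v = 26568/5 (v = ⅗ + ((-3 - 20)*(-1155))/5 = ⅗ + (-23*(-1155))/5 = ⅗ + (⅕)*26565 = ⅗ + 5313 = 26568/5 ≈ 5313.6)
U(G(-44, 21), 1608) + v = (21 - 1*1608) + 26568/5 = (21 - 1608) + 26568/5 = -1587 + 26568/5 = 18633/5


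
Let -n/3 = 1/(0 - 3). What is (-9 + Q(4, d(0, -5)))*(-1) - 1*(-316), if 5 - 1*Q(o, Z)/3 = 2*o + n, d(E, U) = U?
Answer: 337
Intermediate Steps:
n = 1 (n = -3/(0 - 3) = -3/(-3) = -3*(-⅓) = 1)
Q(o, Z) = 12 - 6*o (Q(o, Z) = 15 - 3*(2*o + 1) = 15 - 3*(1 + 2*o) = 15 + (-3 - 6*o) = 12 - 6*o)
(-9 + Q(4, d(0, -5)))*(-1) - 1*(-316) = (-9 + (12 - 6*4))*(-1) - 1*(-316) = (-9 + (12 - 24))*(-1) + 316 = (-9 - 12)*(-1) + 316 = -21*(-1) + 316 = 21 + 316 = 337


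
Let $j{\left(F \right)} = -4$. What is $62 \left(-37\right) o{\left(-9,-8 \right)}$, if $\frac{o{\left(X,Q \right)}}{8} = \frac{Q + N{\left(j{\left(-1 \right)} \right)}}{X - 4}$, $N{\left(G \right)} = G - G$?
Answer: $- \frac{146816}{13} \approx -11294.0$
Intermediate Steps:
$N{\left(G \right)} = 0$
$o{\left(X,Q \right)} = \frac{8 Q}{-4 + X}$ ($o{\left(X,Q \right)} = 8 \frac{Q + 0}{X - 4} = 8 \frac{Q}{-4 + X} = \frac{8 Q}{-4 + X}$)
$62 \left(-37\right) o{\left(-9,-8 \right)} = 62 \left(-37\right) 8 \left(-8\right) \frac{1}{-4 - 9} = - 2294 \cdot 8 \left(-8\right) \frac{1}{-13} = - 2294 \cdot 8 \left(-8\right) \left(- \frac{1}{13}\right) = \left(-2294\right) \frac{64}{13} = - \frac{146816}{13}$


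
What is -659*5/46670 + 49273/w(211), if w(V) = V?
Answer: 459775133/1969474 ≈ 233.45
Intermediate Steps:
-659*5/46670 + 49273/w(211) = -659*5/46670 + 49273/211 = -3295*1/46670 + 49273*(1/211) = -659/9334 + 49273/211 = 459775133/1969474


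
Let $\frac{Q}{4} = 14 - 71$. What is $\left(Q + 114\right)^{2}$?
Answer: $12996$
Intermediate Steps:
$Q = -228$ ($Q = 4 \left(14 - 71\right) = 4 \left(-57\right) = -228$)
$\left(Q + 114\right)^{2} = \left(-228 + 114\right)^{2} = \left(-114\right)^{2} = 12996$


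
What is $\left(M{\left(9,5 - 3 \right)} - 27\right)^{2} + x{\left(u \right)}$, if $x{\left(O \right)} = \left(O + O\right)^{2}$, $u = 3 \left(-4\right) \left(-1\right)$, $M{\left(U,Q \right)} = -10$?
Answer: $1945$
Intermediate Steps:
$u = 12$ ($u = \left(-12\right) \left(-1\right) = 12$)
$x{\left(O \right)} = 4 O^{2}$ ($x{\left(O \right)} = \left(2 O\right)^{2} = 4 O^{2}$)
$\left(M{\left(9,5 - 3 \right)} - 27\right)^{2} + x{\left(u \right)} = \left(-10 - 27\right)^{2} + 4 \cdot 12^{2} = \left(-37\right)^{2} + 4 \cdot 144 = 1369 + 576 = 1945$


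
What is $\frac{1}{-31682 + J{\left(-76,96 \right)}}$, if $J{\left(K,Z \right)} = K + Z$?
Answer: $- \frac{1}{31662} \approx -3.1584 \cdot 10^{-5}$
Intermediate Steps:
$\frac{1}{-31682 + J{\left(-76,96 \right)}} = \frac{1}{-31682 + \left(-76 + 96\right)} = \frac{1}{-31682 + 20} = \frac{1}{-31662} = - \frac{1}{31662}$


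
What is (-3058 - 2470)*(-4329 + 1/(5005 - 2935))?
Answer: 24768284156/1035 ≈ 2.3931e+7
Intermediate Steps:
(-3058 - 2470)*(-4329 + 1/(5005 - 2935)) = -5528*(-4329 + 1/2070) = -5528*(-8961029/2070) = 24768284156/1035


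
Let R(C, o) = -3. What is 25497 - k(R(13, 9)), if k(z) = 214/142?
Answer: 1810180/71 ≈ 25496.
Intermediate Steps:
k(z) = 107/71 (k(z) = 214*(1/142) = 107/71)
25497 - k(R(13, 9)) = 25497 - 1*107/71 = 25497 - 107/71 = 1810180/71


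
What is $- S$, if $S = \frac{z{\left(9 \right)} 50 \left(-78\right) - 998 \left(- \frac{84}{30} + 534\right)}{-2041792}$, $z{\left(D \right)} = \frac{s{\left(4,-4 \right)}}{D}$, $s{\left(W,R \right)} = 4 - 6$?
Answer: $- \frac{992383}{3828360} \approx -0.25922$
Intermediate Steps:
$s{\left(W,R \right)} = -2$ ($s{\left(W,R \right)} = 4 - 6 = -2$)
$z{\left(D \right)} = - \frac{2}{D}$
$S = \frac{992383}{3828360}$ ($S = \frac{- \frac{2}{9} \cdot 50 \left(-78\right) - 998 \left(- \frac{84}{30} + 534\right)}{-2041792} = \left(\left(-2\right) \frac{1}{9} \cdot 50 \left(-78\right) - 998 \left(\left(-84\right) \frac{1}{30} + 534\right)\right) \left(- \frac{1}{2041792}\right) = \left(\left(- \frac{2}{9}\right) 50 \left(-78\right) - 998 \left(- \frac{14}{5} + 534\right)\right) \left(- \frac{1}{2041792}\right) = \left(\left(- \frac{100}{9}\right) \left(-78\right) - 998 \cdot \frac{2656}{5}\right) \left(- \frac{1}{2041792}\right) = \left(\frac{2600}{3} - \frac{2650688}{5}\right) \left(- \frac{1}{2041792}\right) = \left(- \frac{7939064}{15}\right) \left(- \frac{1}{2041792}\right) = \frac{992383}{3828360} \approx 0.25922$)
$- S = \left(-1\right) \frac{992383}{3828360} = - \frac{992383}{3828360}$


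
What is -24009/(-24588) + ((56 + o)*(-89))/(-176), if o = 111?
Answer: 30806419/360624 ≈ 85.425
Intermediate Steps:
-24009/(-24588) + ((56 + o)*(-89))/(-176) = -24009/(-24588) + ((56 + 111)*(-89))/(-176) = -24009*(-1/24588) + (167*(-89))*(-1/176) = 8003/8196 - 14863*(-1/176) = 8003/8196 + 14863/176 = 30806419/360624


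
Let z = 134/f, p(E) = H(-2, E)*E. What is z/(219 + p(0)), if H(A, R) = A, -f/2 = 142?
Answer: -67/31098 ≈ -0.0021545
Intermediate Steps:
f = -284 (f = -2*142 = -284)
p(E) = -2*E
z = -67/142 (z = 134/(-284) = 134*(-1/284) = -67/142 ≈ -0.47183)
z/(219 + p(0)) = -67/(142*(219 - 2*0)) = -67/(142*(219 + 0)) = -67/142/219 = -67/142*1/219 = -67/31098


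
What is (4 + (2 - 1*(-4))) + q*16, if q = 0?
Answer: 10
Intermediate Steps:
(4 + (2 - 1*(-4))) + q*16 = (4 + (2 - 1*(-4))) + 0*16 = (4 + (2 + 4)) + 0 = (4 + 6) + 0 = 10 + 0 = 10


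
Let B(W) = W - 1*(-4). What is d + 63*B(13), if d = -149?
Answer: 922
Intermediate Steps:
B(W) = 4 + W (B(W) = W + 4 = 4 + W)
d + 63*B(13) = -149 + 63*(4 + 13) = -149 + 63*17 = -149 + 1071 = 922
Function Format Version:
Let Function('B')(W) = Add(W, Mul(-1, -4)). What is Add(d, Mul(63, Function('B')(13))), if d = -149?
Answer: 922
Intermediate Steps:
Function('B')(W) = Add(4, W) (Function('B')(W) = Add(W, 4) = Add(4, W))
Add(d, Mul(63, Function('B')(13))) = Add(-149, Mul(63, Add(4, 13))) = Add(-149, Mul(63, 17)) = Add(-149, 1071) = 922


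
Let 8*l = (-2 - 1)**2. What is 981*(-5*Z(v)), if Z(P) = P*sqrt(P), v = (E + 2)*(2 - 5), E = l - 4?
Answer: -103005*sqrt(42)/32 ≈ -20861.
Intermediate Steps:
l = 9/8 (l = (-2 - 1)**2/8 = (1/8)*(-3)**2 = (1/8)*9 = 9/8 ≈ 1.1250)
E = -23/8 (E = 9/8 - 4 = -23/8 ≈ -2.8750)
v = 21/8 (v = (-23/8 + 2)*(2 - 5) = -7/8*(-3) = 21/8 ≈ 2.6250)
Z(P) = P**(3/2)
981*(-5*Z(v)) = 981*(-105*sqrt(42)/32) = -103005*sqrt(42)/32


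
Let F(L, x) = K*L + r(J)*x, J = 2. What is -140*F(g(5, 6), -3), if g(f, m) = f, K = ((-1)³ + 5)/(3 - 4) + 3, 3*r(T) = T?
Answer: 980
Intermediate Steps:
r(T) = T/3
K = -1 (K = (-1 + 5)/(-1) + 3 = 4*(-1) + 3 = -4 + 3 = -1)
F(L, x) = -L + 2*x/3 (F(L, x) = -L + ((⅓)*2)*x = -L + 2*x/3)
-140*F(g(5, 6), -3) = -140*(-1*5 + (⅔)*(-3)) = -140*(-5 - 2) = -140*(-7) = 980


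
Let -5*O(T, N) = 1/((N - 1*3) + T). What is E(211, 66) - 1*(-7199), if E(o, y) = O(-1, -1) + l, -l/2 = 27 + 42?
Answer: 176526/25 ≈ 7061.0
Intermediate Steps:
O(T, N) = -1/(5*(-3 + N + T)) (O(T, N) = -1/(5*((N - 1*3) + T)) = -1/(5*((N - 3) + T)) = -1/(5*((-3 + N) + T)) = -1/(5*(-3 + N + T)))
l = -138 (l = -2*(27 + 42) = -2*69 = -138)
E(o, y) = -3449/25 (E(o, y) = -1/(-15 + 5*(-1) + 5*(-1)) - 138 = -1/(-15 - 5 - 5) - 138 = -1/(-25) - 138 = -1*(-1/25) - 138 = 1/25 - 138 = -3449/25)
E(211, 66) - 1*(-7199) = -3449/25 - 1*(-7199) = -3449/25 + 7199 = 176526/25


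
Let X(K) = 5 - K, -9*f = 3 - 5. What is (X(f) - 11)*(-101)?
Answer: 5656/9 ≈ 628.44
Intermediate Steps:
f = 2/9 (f = -(3 - 5)/9 = -⅑*(-2) = 2/9 ≈ 0.22222)
(X(f) - 11)*(-101) = ((5 - 1*2/9) - 11)*(-101) = ((5 - 2/9) - 11)*(-101) = (43/9 - 11)*(-101) = -56/9*(-101) = 5656/9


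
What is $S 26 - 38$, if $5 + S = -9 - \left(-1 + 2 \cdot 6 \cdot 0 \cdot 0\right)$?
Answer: $-376$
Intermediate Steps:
$S = -13$ ($S = -5 - \left(8 + 2 \cdot 6 \cdot 0 \cdot 0\right) = -5 - \left(8 + 2 \cdot 0 \cdot 0\right) = -5 - \left(8 + 0\right) = -5 - 8 = -13$)
$S 26 - 38 = \left(-13\right) 26 - 38 = -338 - 38 = -376$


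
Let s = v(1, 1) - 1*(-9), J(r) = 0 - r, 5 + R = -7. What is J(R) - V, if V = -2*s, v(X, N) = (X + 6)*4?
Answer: 86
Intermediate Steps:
v(X, N) = 24 + 4*X (v(X, N) = (6 + X)*4 = 24 + 4*X)
R = -12 (R = -5 - 7 = -12)
J(r) = -r
s = 37 (s = (24 + 4*1) - 1*(-9) = (24 + 4) + 9 = 28 + 9 = 37)
V = -74 (V = -2*37 = -74)
J(R) - V = -1*(-12) - 1*(-74) = 12 + 74 = 86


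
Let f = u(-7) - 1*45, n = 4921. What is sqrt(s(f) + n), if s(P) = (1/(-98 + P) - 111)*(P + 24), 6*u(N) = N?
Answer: sqrt(22092551530)/1730 ≈ 85.917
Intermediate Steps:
u(N) = N/6
f = -277/6 (f = (1/6)*(-7) - 1*45 = -7/6 - 45 = -277/6 ≈ -46.167)
s(P) = (-111 + 1/(-98 + P))*(24 + P)
sqrt(s(f) + n) = sqrt((261096 - 111*(-277/6)**2 + 8215*(-277/6))/(-98 - 277/6) + 4921) = sqrt((261096 - 111*76729/36 - 2275555/6)/(-865/6) + 4921) = sqrt(-6*(261096 - 2838973/12 - 2275555/6)/865 + 4921) = sqrt(-6/865*(-1418977/4) + 4921) = sqrt(4256931/1730 + 4921) = sqrt(12770261/1730) = sqrt(22092551530)/1730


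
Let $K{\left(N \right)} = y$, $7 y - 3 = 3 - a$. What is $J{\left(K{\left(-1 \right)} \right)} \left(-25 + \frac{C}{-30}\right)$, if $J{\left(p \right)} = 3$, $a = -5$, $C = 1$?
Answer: $- \frac{751}{10} \approx -75.1$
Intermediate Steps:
$y = \frac{11}{7}$ ($y = \frac{3}{7} + \frac{3 - -5}{7} = \frac{3}{7} + \frac{3 + 5}{7} = \frac{3}{7} + \frac{1}{7} \cdot 8 = \frac{3}{7} + \frac{8}{7} = \frac{11}{7} \approx 1.5714$)
$K{\left(N \right)} = \frac{11}{7}$
$J{\left(K{\left(-1 \right)} \right)} \left(-25 + \frac{C}{-30}\right) = 3 \left(-25 + 1 \frac{1}{-30}\right) = 3 \left(-25 + 1 \left(- \frac{1}{30}\right)\right) = 3 \left(-25 - \frac{1}{30}\right) = 3 \left(- \frac{751}{30}\right) = - \frac{751}{10}$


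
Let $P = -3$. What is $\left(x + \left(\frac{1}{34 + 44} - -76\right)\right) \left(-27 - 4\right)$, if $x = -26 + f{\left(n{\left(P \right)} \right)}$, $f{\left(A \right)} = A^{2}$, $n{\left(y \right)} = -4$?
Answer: $- \frac{159619}{78} \approx -2046.4$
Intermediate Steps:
$x = -10$ ($x = -26 + \left(-4\right)^{2} = -26 + 16 = -10$)
$\left(x + \left(\frac{1}{34 + 44} - -76\right)\right) \left(-27 - 4\right) = \left(-10 + \left(\frac{1}{34 + 44} - -76\right)\right) \left(-27 - 4\right) = \left(-10 + \left(\frac{1}{78} + 76\right)\right) \left(-27 - 4\right) = \left(-10 + \left(\frac{1}{78} + 76\right)\right) \left(-31\right) = \left(-10 + \frac{5929}{78}\right) \left(-31\right) = \frac{5149}{78} \left(-31\right) = - \frac{159619}{78}$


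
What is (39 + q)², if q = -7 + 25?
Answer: 3249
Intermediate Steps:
q = 18
(39 + q)² = (39 + 18)² = 57² = 3249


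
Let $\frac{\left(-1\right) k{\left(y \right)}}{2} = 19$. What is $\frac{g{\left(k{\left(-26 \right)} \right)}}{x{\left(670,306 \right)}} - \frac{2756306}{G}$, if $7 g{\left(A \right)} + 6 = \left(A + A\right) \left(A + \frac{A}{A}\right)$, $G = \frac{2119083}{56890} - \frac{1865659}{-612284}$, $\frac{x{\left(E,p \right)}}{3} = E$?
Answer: $- \frac{337714038963909418277}{4937226160518435} \approx -68402.0$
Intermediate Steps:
$x{\left(E,p \right)} = 3 E$
$G = \frac{701808978041}{17416418380}$ ($G = 2119083 \cdot \frac{1}{56890} - - \frac{1865659}{612284} = \frac{2119083}{56890} + \frac{1865659}{612284} = \frac{701808978041}{17416418380} \approx 40.296$)
$k{\left(y \right)} = -38$ ($k{\left(y \right)} = \left(-2\right) 19 = -38$)
$g{\left(A \right)} = - \frac{6}{7} + \frac{2 A \left(1 + A\right)}{7}$ ($g{\left(A \right)} = - \frac{6}{7} + \frac{\left(A + A\right) \left(A + \frac{A}{A}\right)}{7} = - \frac{6}{7} + \frac{2 A \left(A + 1\right)}{7} = - \frac{6}{7} + \frac{2 A \left(1 + A\right)}{7}$)
$\frac{g{\left(k{\left(-26 \right)} \right)}}{x{\left(670,306 \right)}} - \frac{2756306}{G} = \frac{- \frac{6}{7} + \frac{2}{7} \left(-38\right) + \frac{2 \left(-38\right)^{2}}{7}}{3 \cdot 670} - \frac{2756306}{\frac{701808978041}{17416418380}} = \frac{- \frac{6}{7} - \frac{76}{7} + \frac{2}{7} \cdot 1444}{2010} - \frac{48004978479304280}{701808978041} = \left(- \frac{6}{7} - \frac{76}{7} + \frac{2888}{7}\right) \frac{1}{2010} - \frac{48004978479304280}{701808978041} = \frac{2806}{7} \cdot \frac{1}{2010} - \frac{48004978479304280}{701808978041} = \frac{1403}{7035} - \frac{48004978479304280}{701808978041} = - \frac{337714038963909418277}{4937226160518435}$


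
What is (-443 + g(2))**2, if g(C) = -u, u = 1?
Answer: 197136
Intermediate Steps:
g(C) = -1 (g(C) = -1*1 = -1)
(-443 + g(2))**2 = (-443 - 1)**2 = (-444)**2 = 197136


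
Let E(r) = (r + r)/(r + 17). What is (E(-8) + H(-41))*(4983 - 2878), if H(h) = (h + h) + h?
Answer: -2363915/9 ≈ -2.6266e+5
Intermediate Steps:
H(h) = 3*h (H(h) = 2*h + h = 3*h)
E(r) = 2*r/(17 + r) (E(r) = (2*r)/(17 + r) = 2*r/(17 + r))
(E(-8) + H(-41))*(4983 - 2878) = (2*(-8)/(17 - 8) + 3*(-41))*(4983 - 2878) = (2*(-8)/9 - 123)*2105 = (2*(-8)*(⅑) - 123)*2105 = (-16/9 - 123)*2105 = -1123/9*2105 = -2363915/9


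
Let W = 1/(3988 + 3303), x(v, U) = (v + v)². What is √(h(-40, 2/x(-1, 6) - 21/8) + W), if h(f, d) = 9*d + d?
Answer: 9*I*√55783441/14582 ≈ 4.6098*I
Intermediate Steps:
x(v, U) = 4*v² (x(v, U) = (2*v)² = 4*v²)
h(f, d) = 10*d
W = 1/7291 ≈ 0.00013716
√(h(-40, 2/x(-1, 6) - 21/8) + W) = √(10*(2/((4*(-1)²)) - 21/8) + 1/7291) = √(10*(2/((4*1)) - 21*⅛) + 1/7291) = √(10*(2/4 - 21/8) + 1/7291) = √(10*(2*(¼) - 21/8) + 1/7291) = √(10*(½ - 21/8) + 1/7291) = √(10*(-17/8) + 1/7291) = √(-85/4 + 1/7291) = √(-619731/29164) = 9*I*√55783441/14582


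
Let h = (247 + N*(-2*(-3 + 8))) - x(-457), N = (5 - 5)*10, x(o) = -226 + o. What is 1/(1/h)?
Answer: 930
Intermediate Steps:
N = 0 (N = 0*10 = 0)
h = 930 (h = (247 + 0*(-2*(-3 + 8))) - (-226 - 457) = (247 + 0*(-2*5)) - 1*(-683) = (247 + 0*(-10)) + 683 = (247 + 0) + 683 = 247 + 683 = 930)
1/(1/h) = 1/(1/930) = 930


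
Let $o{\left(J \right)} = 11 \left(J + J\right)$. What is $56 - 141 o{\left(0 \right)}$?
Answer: $56$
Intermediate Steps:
$o{\left(J \right)} = 22 J$ ($o{\left(J \right)} = 11 \cdot 2 J = 22 J$)
$56 - 141 o{\left(0 \right)} = 56 - 141 \cdot 22 \cdot 0 = 56 - 0 = 56 + 0 = 56$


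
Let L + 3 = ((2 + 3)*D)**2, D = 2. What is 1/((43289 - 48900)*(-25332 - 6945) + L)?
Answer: 1/181106344 ≈ 5.5216e-9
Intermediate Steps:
L = 97 (L = -3 + ((2 + 3)*2)**2 = -3 + (5*2)**2 = -3 + 10**2 = -3 + 100 = 97)
1/((43289 - 48900)*(-25332 - 6945) + L) = 1/((43289 - 48900)*(-25332 - 6945) + 97) = 1/(-5611*(-32277) + 97) = 1/(181106247 + 97) = 1/181106344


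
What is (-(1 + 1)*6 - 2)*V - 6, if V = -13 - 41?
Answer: 750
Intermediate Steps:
V = -54
(-(1 + 1)*6 - 2)*V - 6 = (-(1 + 1)*6 - 2)*(-54) - 6 = (-1*2*6 - 2)*(-54) - 6 = (-2*6 - 2)*(-54) - 6 = (-12 - 2)*(-54) - 6 = -14*(-54) - 6 = 756 - 6 = 750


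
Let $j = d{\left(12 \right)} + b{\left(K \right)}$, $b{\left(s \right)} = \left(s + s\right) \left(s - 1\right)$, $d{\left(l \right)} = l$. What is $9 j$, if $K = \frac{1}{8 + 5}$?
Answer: $\frac{18036}{169} \approx 106.72$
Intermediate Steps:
$K = \frac{1}{13} \approx 0.076923$
$b{\left(s \right)} = 2 s \left(-1 + s\right)$
$j = \frac{2004}{169}$ ($j = 12 + 2 \cdot \frac{1}{13} \left(-1 + \frac{1}{13}\right) = 12 + 2 \cdot \frac{1}{13} \left(- \frac{12}{13}\right) = 12 - \frac{24}{169} = \frac{2004}{169} \approx 11.858$)
$9 j = 9 \cdot \frac{2004}{169} = \frac{18036}{169}$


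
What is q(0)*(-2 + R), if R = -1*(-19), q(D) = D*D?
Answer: 0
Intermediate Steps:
q(D) = D²
R = 19
q(0)*(-2 + R) = 0²*(-2 + 19) = 0*17 = 0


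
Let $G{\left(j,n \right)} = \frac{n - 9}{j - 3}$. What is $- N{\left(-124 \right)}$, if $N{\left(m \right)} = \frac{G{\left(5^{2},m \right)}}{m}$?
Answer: $- \frac{133}{2728} \approx -0.048754$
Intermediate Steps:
$G{\left(j,n \right)} = \frac{-9 + n}{-3 + j}$
$N{\left(m \right)} = \frac{- \frac{9}{22} + \frac{m}{22}}{m}$ ($N{\left(m \right)} = \frac{\frac{1}{-3 + 5^{2}} \left(-9 + m\right)}{m} = \frac{\frac{1}{-3 + 25} \left(-9 + m\right)}{m} = \frac{\frac{1}{22} \left(-9 + m\right)}{m} = \frac{- \frac{9}{22} + \frac{m}{22}}{m}$)
$- N{\left(-124 \right)} = - \frac{-9 - 124}{22 \left(-124\right)} = - \frac{\left(-1\right) \left(-133\right)}{22 \cdot 124} = \left(-1\right) \frac{133}{2728} = - \frac{133}{2728}$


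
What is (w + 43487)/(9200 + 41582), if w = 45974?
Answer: 89461/50782 ≈ 1.7617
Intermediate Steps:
(w + 43487)/(9200 + 41582) = (45974 + 43487)/(9200 + 41582) = 89461/50782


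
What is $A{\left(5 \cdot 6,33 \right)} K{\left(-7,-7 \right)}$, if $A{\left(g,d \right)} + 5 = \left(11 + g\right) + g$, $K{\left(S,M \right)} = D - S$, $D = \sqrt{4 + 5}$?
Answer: $660$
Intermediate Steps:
$D = 3$ ($D = \sqrt{9} = 3$)
$K{\left(S,M \right)} = 3 - S$
$A{\left(g,d \right)} = 6 + 2 g$ ($A{\left(g,d \right)} = -5 + \left(\left(11 + g\right) + g\right) = -5 + \left(11 + 2 g\right) = 6 + 2 g$)
$A{\left(5 \cdot 6,33 \right)} K{\left(-7,-7 \right)} = \left(6 + 2 \cdot 5 \cdot 6\right) \left(3 - -7\right) = \left(6 + 2 \cdot 30\right) \left(3 + 7\right) = \left(6 + 60\right) 10 = 66 \cdot 10 = 660$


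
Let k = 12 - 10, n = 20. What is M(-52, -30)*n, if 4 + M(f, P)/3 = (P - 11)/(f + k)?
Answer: -954/5 ≈ -190.80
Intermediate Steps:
k = 2
M(f, P) = -12 + 3*(-11 + P)/(2 + f) (M(f, P) = -12 + 3*((P - 11)/(f + 2)) = -12 + 3*((-11 + P)/(2 + f)) = -12 + 3*(-11 + P)/(2 + f))
M(-52, -30)*n = (3*(-19 - 30 - 4*(-52))/(2 - 52))*20 = (3*(-19 - 30 + 208)/(-50))*20 = (3*(-1/50)*159)*20 = -477/50*20 = -954/5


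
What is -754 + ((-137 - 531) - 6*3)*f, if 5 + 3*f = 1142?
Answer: -260748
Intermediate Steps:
f = 379 (f = -5/3 + (⅓)*1142 = -5/3 + 1142/3 = 379)
-754 + ((-137 - 531) - 6*3)*f = -754 + ((-137 - 531) - 6*3)*379 = -754 + (-668 - 18)*379 = -754 - 686*379 = -754 - 259994 = -260748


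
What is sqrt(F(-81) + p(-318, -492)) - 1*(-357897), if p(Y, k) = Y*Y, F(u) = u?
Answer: 357897 + 3*sqrt(11227) ≈ 3.5822e+5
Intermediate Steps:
p(Y, k) = Y**2
sqrt(F(-81) + p(-318, -492)) - 1*(-357897) = sqrt(-81 + (-318)**2) - 1*(-357897) = sqrt(-81 + 101124) + 357897 = sqrt(101043) + 357897 = 3*sqrt(11227) + 357897 = 357897 + 3*sqrt(11227)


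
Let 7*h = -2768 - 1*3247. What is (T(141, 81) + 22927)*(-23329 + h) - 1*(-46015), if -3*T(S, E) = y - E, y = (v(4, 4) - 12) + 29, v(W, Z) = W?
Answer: -3885018041/7 ≈ -5.5500e+8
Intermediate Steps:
y = 21 (y = (4 - 12) + 29 = -8 + 29 = 21)
T(S, E) = -7 + E/3 (T(S, E) = -(21 - E)/3 = -7 + E/3)
h = -6015/7 (h = (-2768 - 1*3247)/7 = (-2768 - 3247)/7 = (⅐)*(-6015) = -6015/7 ≈ -859.29)
(T(141, 81) + 22927)*(-23329 + h) - 1*(-46015) = ((-7 + (⅓)*81) + 22927)*(-23329 - 6015/7) - 1*(-46015) = ((-7 + 27) + 22927)*(-169318/7) + 46015 = (20 + 22927)*(-169318/7) + 46015 = 22947*(-169318/7) + 46015 = -3885340146/7 + 46015 = -3885018041/7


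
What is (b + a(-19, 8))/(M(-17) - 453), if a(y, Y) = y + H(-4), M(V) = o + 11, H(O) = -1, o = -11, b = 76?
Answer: -56/453 ≈ -0.12362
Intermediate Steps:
M(V) = 0 (M(V) = -11 + 11 = 0)
a(y, Y) = -1 + y (a(y, Y) = y - 1 = -1 + y)
(b + a(-19, 8))/(M(-17) - 453) = (76 + (-1 - 19))/(0 - 453) = (76 - 20)/(-453) = 56*(-1/453) = -56/453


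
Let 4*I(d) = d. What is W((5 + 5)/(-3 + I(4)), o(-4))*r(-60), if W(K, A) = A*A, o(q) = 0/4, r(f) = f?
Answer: 0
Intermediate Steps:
I(d) = d/4
o(q) = 0 (o(q) = 0*(¼) = 0)
W(K, A) = A²
W((5 + 5)/(-3 + I(4)), o(-4))*r(-60) = 0²*(-60) = 0*(-60) = 0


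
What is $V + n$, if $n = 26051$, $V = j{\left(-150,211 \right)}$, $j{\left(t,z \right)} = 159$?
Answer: $26210$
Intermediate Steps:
$V = 159$
$V + n = 159 + 26051 = 26210$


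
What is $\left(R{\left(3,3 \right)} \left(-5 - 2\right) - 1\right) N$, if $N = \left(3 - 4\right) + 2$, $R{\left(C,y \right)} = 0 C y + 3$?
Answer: $-22$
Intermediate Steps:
$R{\left(C,y \right)} = 3$ ($R{\left(C,y \right)} = 0 y + 3 = 0 + 3 = 3$)
$N = 1$ ($N = -1 + 2 = 1$)
$\left(R{\left(3,3 \right)} \left(-5 - 2\right) - 1\right) N = \left(3 \left(-5 - 2\right) - 1\right) 1 = \left(3 \left(-7\right) - 1\right) 1 = \left(-21 - 1\right) 1 = \left(-22\right) 1 = -22$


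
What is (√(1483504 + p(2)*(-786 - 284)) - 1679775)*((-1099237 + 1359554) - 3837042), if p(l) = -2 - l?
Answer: 6008093236875 - 7153450*√371946 ≈ 6.0037e+12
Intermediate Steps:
(√(1483504 + p(2)*(-786 - 284)) - 1679775)*((-1099237 + 1359554) - 3837042) = (√(1483504 + (-2 - 1*2)*(-786 - 284)) - 1679775)*((-1099237 + 1359554) - 3837042) = (√(1483504 + (-2 - 2)*(-1070)) - 1679775)*(260317 - 3837042) = (√(1483504 - 4*(-1070)) - 1679775)*(-3576725) = (√(1483504 + 4280) - 1679775)*(-3576725) = (√1487784 - 1679775)*(-3576725) = (2*√371946 - 1679775)*(-3576725) = (-1679775 + 2*√371946)*(-3576725) = 6008093236875 - 7153450*√371946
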